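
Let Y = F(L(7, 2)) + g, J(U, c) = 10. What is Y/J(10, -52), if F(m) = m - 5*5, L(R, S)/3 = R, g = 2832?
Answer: 1414/5 ≈ 282.80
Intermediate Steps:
L(R, S) = 3*R
F(m) = -25 + m (F(m) = m - 25 = -25 + m)
Y = 2828 (Y = (-25 + 3*7) + 2832 = (-25 + 21) + 2832 = -4 + 2832 = 2828)
Y/J(10, -52) = 2828/10 = 2828*(⅒) = 1414/5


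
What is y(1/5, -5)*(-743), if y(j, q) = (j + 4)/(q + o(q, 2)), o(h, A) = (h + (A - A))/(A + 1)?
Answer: 46809/100 ≈ 468.09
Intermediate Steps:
o(h, A) = h/(1 + A) (o(h, A) = (h + 0)/(1 + A) = h/(1 + A))
y(j, q) = 3*(4 + j)/(4*q) (y(j, q) = (j + 4)/(q + q/(1 + 2)) = (4 + j)/(q + q/3) = (4 + j)/((4*q/3)) = (4 + j)*(3/(4*q)) = 3*(4 + j)/(4*q))
y(1/5, -5)*(-743) = ((3/4)*(4 + 1/5)/(-5))*(-743) = ((3/4)*(-1/5)*(4 + 1/5))*(-743) = ((3/4)*(-1/5)*(21/5))*(-743) = -63/100*(-743) = 46809/100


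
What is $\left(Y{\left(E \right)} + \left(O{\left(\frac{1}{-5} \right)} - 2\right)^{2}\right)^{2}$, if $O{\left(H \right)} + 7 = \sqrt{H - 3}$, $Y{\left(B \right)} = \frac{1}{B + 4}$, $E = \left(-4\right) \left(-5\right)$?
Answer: $\frac{72324361}{14400} - \frac{56046 i \sqrt{5}}{25} \approx 5022.5 - 5012.9 i$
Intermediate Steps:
$E = 20$
$Y{\left(B \right)} = \frac{1}{4 + B}$
$O{\left(H \right)} = -7 + \sqrt{-3 + H}$ ($O{\left(H \right)} = -7 + \sqrt{H - 3} = -7 + \sqrt{-3 + H}$)
$\left(Y{\left(E \right)} + \left(O{\left(\frac{1}{-5} \right)} - 2\right)^{2}\right)^{2} = \left(\frac{1}{4 + 20} + \left(\left(-7 + \sqrt{-3 + \frac{1}{-5}}\right) - 2\right)^{2}\right)^{2} = \left(\frac{1}{24} + \left(\left(-7 + \sqrt{-3 - \frac{1}{5}}\right) - 2\right)^{2}\right)^{2} = \left(\frac{1}{24} + \left(\left(-7 + \sqrt{- \frac{16}{5}}\right) - 2\right)^{2}\right)^{2} = \left(\frac{1}{24} + \left(\left(-7 + \frac{4 i \sqrt{5}}{5}\right) - 2\right)^{2}\right)^{2} = \left(\frac{1}{24} + \left(-9 + \frac{4 i \sqrt{5}}{5}\right)^{2}\right)^{2}$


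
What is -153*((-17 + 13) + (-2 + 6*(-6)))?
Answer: 6426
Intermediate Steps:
-153*((-17 + 13) + (-2 + 6*(-6))) = -153*(-4 + (-2 - 36)) = -153*(-4 - 38) = -153*(-42) = 6426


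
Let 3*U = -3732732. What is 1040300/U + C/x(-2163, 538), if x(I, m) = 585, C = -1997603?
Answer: -207176176886/60656895 ≈ -3415.5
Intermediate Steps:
U = -1244244 (U = (⅓)*(-3732732) = -1244244)
1040300/U + C/x(-2163, 538) = 1040300/(-1244244) - 1997603/585 = 1040300*(-1/1244244) - 1997603*1/585 = -260075/311061 - 1997603/585 = -207176176886/60656895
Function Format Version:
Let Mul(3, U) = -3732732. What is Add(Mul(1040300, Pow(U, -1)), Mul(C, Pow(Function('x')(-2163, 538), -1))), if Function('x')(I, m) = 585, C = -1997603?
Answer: Rational(-207176176886, 60656895) ≈ -3415.5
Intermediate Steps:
U = -1244244 (U = Mul(Rational(1, 3), -3732732) = -1244244)
Add(Mul(1040300, Pow(U, -1)), Mul(C, Pow(Function('x')(-2163, 538), -1))) = Add(Mul(1040300, Pow(-1244244, -1)), Mul(-1997603, Pow(585, -1))) = Add(Mul(1040300, Rational(-1, 1244244)), Mul(-1997603, Rational(1, 585))) = Add(Rational(-260075, 311061), Rational(-1997603, 585)) = Rational(-207176176886, 60656895)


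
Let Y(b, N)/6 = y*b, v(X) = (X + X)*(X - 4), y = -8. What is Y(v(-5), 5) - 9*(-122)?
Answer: -3222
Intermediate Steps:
v(X) = 2*X*(-4 + X) (v(X) = (2*X)*(-4 + X) = 2*X*(-4 + X))
Y(b, N) = -48*b (Y(b, N) = 6*(-8*b) = -48*b)
Y(v(-5), 5) - 9*(-122) = -96*(-5)*(-4 - 5) - 9*(-122) = -96*(-5)*(-9) + 1098 = -48*90 + 1098 = -4320 + 1098 = -3222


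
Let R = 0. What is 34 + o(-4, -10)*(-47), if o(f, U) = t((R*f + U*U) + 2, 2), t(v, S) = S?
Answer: -60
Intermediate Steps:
o(f, U) = 2
34 + o(-4, -10)*(-47) = 34 + 2*(-47) = 34 - 94 = -60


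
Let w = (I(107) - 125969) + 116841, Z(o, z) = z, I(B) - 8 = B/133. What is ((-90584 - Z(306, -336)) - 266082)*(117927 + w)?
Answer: -5156607502540/133 ≈ -3.8771e+10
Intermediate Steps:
I(B) = 8 + B/133
w = -1212853/133 (w = ((8 + (1/133)*107) - 125969) + 116841 = ((8 + 107/133) - 125969) + 116841 = (1171/133 - 125969) + 116841 = -16752706/133 + 116841 = -1212853/133 ≈ -9119.2)
((-90584 - Z(306, -336)) - 266082)*(117927 + w) = ((-90584 - 1*(-336)) - 266082)*(117927 - 1212853/133) = ((-90584 + 336) - 266082)*(14471438/133) = (-90248 - 266082)*(14471438/133) = -356330*14471438/133 = -5156607502540/133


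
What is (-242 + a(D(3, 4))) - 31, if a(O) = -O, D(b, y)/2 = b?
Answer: -279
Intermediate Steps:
D(b, y) = 2*b
(-242 + a(D(3, 4))) - 31 = (-242 - 2*3) - 31 = (-242 - 1*6) - 31 = (-242 - 6) - 31 = -248 - 31 = -279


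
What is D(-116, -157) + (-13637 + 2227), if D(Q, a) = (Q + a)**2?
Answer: 63119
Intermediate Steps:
D(-116, -157) + (-13637 + 2227) = (-116 - 157)**2 + (-13637 + 2227) = (-273)**2 - 11410 = 74529 - 11410 = 63119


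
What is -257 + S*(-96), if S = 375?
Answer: -36257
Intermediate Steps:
-257 + S*(-96) = -257 + 375*(-96) = -257 - 36000 = -36257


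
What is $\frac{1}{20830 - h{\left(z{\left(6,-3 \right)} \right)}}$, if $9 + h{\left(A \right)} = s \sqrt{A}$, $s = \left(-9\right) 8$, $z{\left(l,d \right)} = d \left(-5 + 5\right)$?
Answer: $\frac{1}{20839} \approx 4.7987 \cdot 10^{-5}$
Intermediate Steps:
$z{\left(l,d \right)} = 0$ ($z{\left(l,d \right)} = d 0 = 0$)
$s = -72$
$h{\left(A \right)} = -9 - 72 \sqrt{A}$
$\frac{1}{20830 - h{\left(z{\left(6,-3 \right)} \right)}} = \frac{1}{20830 - \left(-9 - 72 \sqrt{0}\right)} = \frac{1}{20830 - \left(-9 - 0\right)} = \frac{1}{20830 - \left(-9 + 0\right)} = \frac{1}{20830 - -9} = \frac{1}{20830 + 9} = \frac{1}{20839}$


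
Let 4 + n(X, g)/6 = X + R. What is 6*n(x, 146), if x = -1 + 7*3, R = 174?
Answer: 6840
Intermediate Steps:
x = 20 (x = -1 + 21 = 20)
n(X, g) = 1020 + 6*X (n(X, g) = -24 + 6*(X + 174) = -24 + 6*(174 + X) = -24 + (1044 + 6*X) = 1020 + 6*X)
6*n(x, 146) = 6*(1020 + 6*20) = 6*(1020 + 120) = 6*1140 = 6840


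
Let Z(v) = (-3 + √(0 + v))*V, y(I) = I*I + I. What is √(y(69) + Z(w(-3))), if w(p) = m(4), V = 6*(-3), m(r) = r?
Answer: 4*√303 ≈ 69.628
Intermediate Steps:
y(I) = I + I² (y(I) = I² + I = I + I²)
V = -18
w(p) = 4
Z(v) = 54 - 18*√v (Z(v) = (-3 + √(0 + v))*(-18) = (-3 + √v)*(-18) = 54 - 18*√v)
√(y(69) + Z(w(-3))) = √(69*(1 + 69) + (54 - 18*√4)) = √(69*70 + (54 - 18*2)) = √(4830 + (54 - 36)) = √(4830 + 18) = √4848 = 4*√303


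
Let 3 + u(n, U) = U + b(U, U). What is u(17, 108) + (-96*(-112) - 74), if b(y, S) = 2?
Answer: 10785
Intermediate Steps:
u(n, U) = -1 + U (u(n, U) = -3 + (U + 2) = -3 + (2 + U) = -1 + U)
u(17, 108) + (-96*(-112) - 74) = (-1 + 108) + (-96*(-112) - 74) = 107 + (10752 - 74) = 107 + 10678 = 10785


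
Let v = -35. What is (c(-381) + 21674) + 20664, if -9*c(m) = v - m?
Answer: 380696/9 ≈ 42300.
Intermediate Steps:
c(m) = 35/9 + m/9 (c(m) = -(-35 - m)/9 = 35/9 + m/9)
(c(-381) + 21674) + 20664 = ((35/9 + (1/9)*(-381)) + 21674) + 20664 = ((35/9 - 127/3) + 21674) + 20664 = (-346/9 + 21674) + 20664 = 194720/9 + 20664 = 380696/9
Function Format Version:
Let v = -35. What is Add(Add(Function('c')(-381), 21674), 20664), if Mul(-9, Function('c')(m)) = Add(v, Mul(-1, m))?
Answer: Rational(380696, 9) ≈ 42300.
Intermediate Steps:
Function('c')(m) = Add(Rational(35, 9), Mul(Rational(1, 9), m)) (Function('c')(m) = Mul(Rational(-1, 9), Add(-35, Mul(-1, m))) = Add(Rational(35, 9), Mul(Rational(1, 9), m)))
Add(Add(Function('c')(-381), 21674), 20664) = Add(Add(Add(Rational(35, 9), Mul(Rational(1, 9), -381)), 21674), 20664) = Add(Add(Add(Rational(35, 9), Rational(-127, 3)), 21674), 20664) = Add(Add(Rational(-346, 9), 21674), 20664) = Add(Rational(194720, 9), 20664) = Rational(380696, 9)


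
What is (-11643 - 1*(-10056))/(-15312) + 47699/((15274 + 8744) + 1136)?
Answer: 128381081/64193008 ≈ 1.9999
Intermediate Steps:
(-11643 - 1*(-10056))/(-15312) + 47699/((15274 + 8744) + 1136) = (-11643 + 10056)*(-1/15312) + 47699/(24018 + 1136) = -1587*(-1/15312) + 47699/25154 = 529/5104 + 47699*(1/25154) = 529/5104 + 47699/25154 = 128381081/64193008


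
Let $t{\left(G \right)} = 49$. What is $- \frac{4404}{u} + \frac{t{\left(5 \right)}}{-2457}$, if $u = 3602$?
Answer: $- \frac{785509}{632151} \approx -1.2426$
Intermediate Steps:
$- \frac{4404}{u} + \frac{t{\left(5 \right)}}{-2457} = - \frac{4404}{3602} + \frac{49}{-2457} = \left(-4404\right) \frac{1}{3602} + 49 \left(- \frac{1}{2457}\right) = - \frac{2202}{1801} - \frac{7}{351} = - \frac{785509}{632151}$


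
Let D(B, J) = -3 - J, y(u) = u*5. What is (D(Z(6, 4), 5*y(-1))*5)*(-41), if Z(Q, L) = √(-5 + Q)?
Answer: -4510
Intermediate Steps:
y(u) = 5*u
(D(Z(6, 4), 5*y(-1))*5)*(-41) = ((-3 - 5*5*(-1))*5)*(-41) = ((-3 - 5*(-5))*5)*(-41) = ((-3 - 1*(-25))*5)*(-41) = ((-3 + 25)*5)*(-41) = (22*5)*(-41) = 110*(-41) = -4510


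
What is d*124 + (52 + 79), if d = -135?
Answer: -16609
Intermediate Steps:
d*124 + (52 + 79) = -135*124 + (52 + 79) = -16740 + 131 = -16609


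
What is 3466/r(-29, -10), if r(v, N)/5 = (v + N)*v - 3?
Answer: 1733/2820 ≈ 0.61454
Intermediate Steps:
r(v, N) = -15 + 5*v*(N + v) (r(v, N) = 5*((v + N)*v - 3) = 5*((N + v)*v - 3) = 5*(v*(N + v) - 3) = 5*(-3 + v*(N + v)) = -15 + 5*v*(N + v))
3466/r(-29, -10) = 3466/(-15 + 5*(-29)² + 5*(-10)*(-29)) = 3466/(-15 + 5*841 + 1450) = 3466/(-15 + 4205 + 1450) = 3466/5640 = 3466*(1/5640) = 1733/2820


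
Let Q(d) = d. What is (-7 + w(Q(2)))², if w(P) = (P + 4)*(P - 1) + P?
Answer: 1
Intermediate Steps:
w(P) = P + (-1 + P)*(4 + P) (w(P) = (4 + P)*(-1 + P) + P = (-1 + P)*(4 + P) + P = P + (-1 + P)*(4 + P))
(-7 + w(Q(2)))² = (-7 + (-4 + 2² + 4*2))² = (-7 + (-4 + 4 + 8))² = (-7 + 8)² = 1² = 1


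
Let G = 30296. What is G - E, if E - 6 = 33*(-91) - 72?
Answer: 33365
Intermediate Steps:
E = -3069 (E = 6 + (33*(-91) - 72) = 6 + (-3003 - 72) = 6 - 3075 = -3069)
G - E = 30296 - 1*(-3069) = 30296 + 3069 = 33365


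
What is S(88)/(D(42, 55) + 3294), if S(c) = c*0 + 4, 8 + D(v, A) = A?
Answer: 4/3341 ≈ 0.0011972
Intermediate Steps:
D(v, A) = -8 + A
S(c) = 4 (S(c) = 0 + 4 = 4)
S(88)/(D(42, 55) + 3294) = 4/((-8 + 55) + 3294) = 4/(47 + 3294) = 4/3341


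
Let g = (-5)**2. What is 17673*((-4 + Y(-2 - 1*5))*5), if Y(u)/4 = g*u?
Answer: -62208960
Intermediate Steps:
g = 25
Y(u) = 100*u (Y(u) = 4*(25*u) = 100*u)
17673*((-4 + Y(-2 - 1*5))*5) = 17673*((-4 + 100*(-2 - 1*5))*5) = 17673*((-4 + 100*(-2 - 5))*5) = 17673*((-4 + 100*(-7))*5) = 17673*((-4 - 700)*5) = 17673*(-704*5) = 17673*(-3520) = -62208960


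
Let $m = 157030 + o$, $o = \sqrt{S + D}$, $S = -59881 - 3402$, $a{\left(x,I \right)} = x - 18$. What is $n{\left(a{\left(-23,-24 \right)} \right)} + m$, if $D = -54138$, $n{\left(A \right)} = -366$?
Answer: $156664 + i \sqrt{117421} \approx 1.5666 \cdot 10^{5} + 342.67 i$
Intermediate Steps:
$a{\left(x,I \right)} = -18 + x$
$S = -63283$
$o = i \sqrt{117421}$ ($o = \sqrt{-63283 - 54138} = \sqrt{-117421} = i \sqrt{117421} \approx 342.67 i$)
$m = 157030 + i \sqrt{117421} \approx 1.5703 \cdot 10^{5} + 342.67 i$
$n{\left(a{\left(-23,-24 \right)} \right)} + m = -366 + \left(157030 + i \sqrt{117421}\right) = 156664 + i \sqrt{117421}$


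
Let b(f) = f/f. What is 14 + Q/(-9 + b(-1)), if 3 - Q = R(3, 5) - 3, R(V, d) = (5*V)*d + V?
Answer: 23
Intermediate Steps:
b(f) = 1
R(V, d) = V + 5*V*d (R(V, d) = 5*V*d + V = V + 5*V*d)
Q = -72 (Q = 3 - (3*(1 + 5*5) - 3) = 3 - (3*(1 + 25) - 3) = 3 - (3*26 - 3) = 3 - (78 - 3) = 3 - 1*75 = 3 - 75 = -72)
14 + Q/(-9 + b(-1)) = 14 - 72/(-9 + 1) = 14 - 72/(-8) = 14 - 1/8*(-72) = 14 + 9 = 23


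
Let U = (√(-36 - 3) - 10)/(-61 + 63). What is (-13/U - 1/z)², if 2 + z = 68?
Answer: (-3412*√39 + 2910397*I)/(4356*(20*√39 + 61*I)) ≈ 2.0778 + 4.3346*I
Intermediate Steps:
z = 66 (z = -2 + 68 = 66)
U = -5 + I*√39/2 (U = (√(-39) - 10)/2 = (I*√39 - 10)*(½) = (-10 + I*√39)*(½) = -5 + I*√39/2 ≈ -5.0 + 3.1225*I)
(-13/U - 1/z)² = (-13/(-5 + I*√39/2) - 1/66)² = (-1/66 - 13/(-5 + I*√39/2))²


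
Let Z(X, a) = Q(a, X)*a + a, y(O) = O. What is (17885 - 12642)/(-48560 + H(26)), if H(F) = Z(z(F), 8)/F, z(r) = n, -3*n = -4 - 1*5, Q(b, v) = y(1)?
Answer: -68159/631272 ≈ -0.10797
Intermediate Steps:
Q(b, v) = 1
n = 3 (n = -(-4 - 1*5)/3 = -(-4 - 5)/3 = -⅓*(-9) = 3)
z(r) = 3
Z(X, a) = 2*a (Z(X, a) = 1*a + a = a + a = 2*a)
H(F) = 16/F (H(F) = (2*8)/F = 16/F)
(17885 - 12642)/(-48560 + H(26)) = (17885 - 12642)/(-48560 + 16/26) = 5243/(-48560 + 16*(1/26)) = 5243/(-48560 + 8/13) = 5243/(-631272/13) = 5243*(-13/631272) = -68159/631272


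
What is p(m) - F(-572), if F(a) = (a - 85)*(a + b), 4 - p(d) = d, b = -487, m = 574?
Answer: -696333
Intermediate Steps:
p(d) = 4 - d
F(a) = (-487 + a)*(-85 + a) (F(a) = (a - 85)*(a - 487) = (-85 + a)*(-487 + a) = (-487 + a)*(-85 + a))
p(m) - F(-572) = (4 - 1*574) - (41395 + (-572)² - 572*(-572)) = (4 - 574) - (41395 + 327184 + 327184) = -570 - 1*695763 = -570 - 695763 = -696333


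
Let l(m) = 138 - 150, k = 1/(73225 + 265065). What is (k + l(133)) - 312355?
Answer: -105670632429/338290 ≈ -3.1237e+5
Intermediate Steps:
k = 1/338290 ≈ 2.9560e-6
l(m) = -12
(k + l(133)) - 312355 = (1/338290 - 12) - 312355 = -4059479/338290 - 312355 = -105670632429/338290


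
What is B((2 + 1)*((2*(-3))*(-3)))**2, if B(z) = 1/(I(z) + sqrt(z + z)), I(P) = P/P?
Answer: 109/11449 - 12*sqrt(3)/11449 ≈ 0.0077051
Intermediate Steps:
I(P) = 1
B(z) = 1/(1 + sqrt(2)*sqrt(z)) (B(z) = 1/(1 + sqrt(z + z)) = 1/(1 + sqrt(2*z)) = 1/(1 + sqrt(2)*sqrt(z)))
B((2 + 1)*((2*(-3))*(-3)))**2 = (1/(1 + sqrt(2)*sqrt((2 + 1)*((2*(-3))*(-3)))))**2 = (1/(1 + sqrt(2)*sqrt(3*(-6*(-3)))))**2 = (1/(1 + sqrt(2)*sqrt(3*18)))**2 = (1/(1 + sqrt(2)*sqrt(54)))**2 = (1/(1 + sqrt(2)*(3*sqrt(6))))**2 = (1/(1 + 6*sqrt(3)))**2 = (1 + 6*sqrt(3))**(-2)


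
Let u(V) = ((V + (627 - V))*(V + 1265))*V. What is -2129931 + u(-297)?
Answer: -182389923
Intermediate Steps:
u(V) = V*(793155 + 627*V) (u(V) = (627*(1265 + V))*V = (793155 + 627*V)*V = V*(793155 + 627*V))
-2129931 + u(-297) = -2129931 + 627*(-297)*(1265 - 297) = -2129931 + 627*(-297)*968 = -2129931 - 180259992 = -182389923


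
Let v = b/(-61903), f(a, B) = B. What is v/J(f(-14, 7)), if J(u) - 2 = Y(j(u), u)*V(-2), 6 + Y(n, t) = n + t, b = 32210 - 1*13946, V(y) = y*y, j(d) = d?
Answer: -9132/1052351 ≈ -0.0086777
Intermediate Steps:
V(y) = y**2
b = 18264 (b = 32210 - 13946 = 18264)
v = -18264/61903 (v = 18264/(-61903) = 18264*(-1/61903) = -18264/61903 ≈ -0.29504)
Y(n, t) = -6 + n + t (Y(n, t) = -6 + (n + t) = -6 + n + t)
J(u) = -22 + 8*u (J(u) = 2 + (-6 + u + u)*(-2)**2 = 2 + (-6 + 2*u)*4 = 2 + (-24 + 8*u) = -22 + 8*u)
v/J(f(-14, 7)) = -18264/(61903*(-22 + 8*7)) = -18264/(61903*(-22 + 56)) = -18264/61903/34 = -18264/61903*1/34 = -9132/1052351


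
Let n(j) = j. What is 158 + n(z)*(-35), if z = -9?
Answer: 473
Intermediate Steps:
158 + n(z)*(-35) = 158 - 9*(-35) = 158 + 315 = 473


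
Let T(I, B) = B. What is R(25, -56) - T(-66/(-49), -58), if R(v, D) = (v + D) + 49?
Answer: 76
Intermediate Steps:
R(v, D) = 49 + D + v (R(v, D) = (D + v) + 49 = 49 + D + v)
R(25, -56) - T(-66/(-49), -58) = (49 - 56 + 25) - 1*(-58) = 18 + 58 = 76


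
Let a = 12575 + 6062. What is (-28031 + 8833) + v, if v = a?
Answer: -561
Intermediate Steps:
a = 18637
v = 18637
(-28031 + 8833) + v = (-28031 + 8833) + 18637 = -19198 + 18637 = -561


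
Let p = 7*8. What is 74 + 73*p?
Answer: 4162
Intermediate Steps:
p = 56
74 + 73*p = 74 + 73*56 = 74 + 4088 = 4162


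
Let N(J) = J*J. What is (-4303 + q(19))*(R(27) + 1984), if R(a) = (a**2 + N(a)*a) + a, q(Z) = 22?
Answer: -95992863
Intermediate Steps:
N(J) = J**2
R(a) = a + a**2 + a**3 (R(a) = (a**2 + a**2*a) + a = (a**2 + a**3) + a = a + a**2 + a**3)
(-4303 + q(19))*(R(27) + 1984) = (-4303 + 22)*(27*(1 + 27 + 27**2) + 1984) = -4281*(27*(1 + 27 + 729) + 1984) = -4281*(27*757 + 1984) = -4281*(20439 + 1984) = -4281*22423 = -95992863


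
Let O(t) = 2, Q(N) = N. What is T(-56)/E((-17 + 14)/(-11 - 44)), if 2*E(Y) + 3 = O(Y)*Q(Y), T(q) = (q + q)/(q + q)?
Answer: -110/159 ≈ -0.69182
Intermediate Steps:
T(q) = 1 (T(q) = (2*q)/((2*q)) = (2*q)*(1/(2*q)) = 1)
E(Y) = -3/2 + Y (E(Y) = -3/2 + (2*Y)/2 = -3/2 + Y)
T(-56)/E((-17 + 14)/(-11 - 44)) = 1/(-3/2 + (-17 + 14)/(-11 - 44)) = 1/(-3/2 - 3/(-55)) = 1/(-3/2 - 3*(-1/55)) = 1/(-3/2 + 3/55) = 1/(-159/110) = 1*(-110/159) = -110/159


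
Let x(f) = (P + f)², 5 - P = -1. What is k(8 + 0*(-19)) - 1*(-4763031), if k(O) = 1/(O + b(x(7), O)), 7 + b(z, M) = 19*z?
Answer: 15298855573/3212 ≈ 4.7630e+6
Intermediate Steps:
P = 6 (P = 5 - 1*(-1) = 5 + 1 = 6)
x(f) = (6 + f)²
b(z, M) = -7 + 19*z
k(O) = 1/(3204 + O) (k(O) = 1/(O + (-7 + 19*(6 + 7)²)) = 1/(O + (-7 + 19*13²)) = 1/(O + (-7 + 19*169)) = 1/(O + (-7 + 3211)) = 1/(O + 3204) = 1/(3204 + O))
k(8 + 0*(-19)) - 1*(-4763031) = 1/(3204 + (8 + 0*(-19))) - 1*(-4763031) = 1/(3204 + (8 + 0)) + 4763031 = 1/(3204 + 8) + 4763031 = 1/3212 + 4763031 = 15298855573/3212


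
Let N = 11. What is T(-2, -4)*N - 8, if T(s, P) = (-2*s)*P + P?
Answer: -228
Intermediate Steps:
T(s, P) = P - 2*P*s (T(s, P) = -2*P*s + P = P - 2*P*s)
T(-2, -4)*N - 8 = -4*(1 - 2*(-2))*11 - 8 = -4*(1 + 4)*11 - 8 = -4*5*11 - 8 = -20*11 - 8 = -220 - 8 = -228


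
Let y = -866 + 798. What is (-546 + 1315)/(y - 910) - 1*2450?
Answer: -2396869/978 ≈ -2450.8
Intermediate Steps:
y = -68
(-546 + 1315)/(y - 910) - 1*2450 = (-546 + 1315)/(-68 - 910) - 1*2450 = 769/(-978) - 2450 = 769*(-1/978) - 2450 = -769/978 - 2450 = -2396869/978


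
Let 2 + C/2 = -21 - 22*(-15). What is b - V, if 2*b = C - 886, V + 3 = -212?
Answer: 79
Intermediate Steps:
V = -215 (V = -3 - 212 = -215)
C = 614 (C = -4 + 2*(-21 - 22*(-15)) = -4 + 2*(-21 + 330) = -4 + 2*309 = -4 + 618 = 614)
b = -136 (b = (614 - 886)/2 = (1/2)*(-272) = -136)
b - V = -136 - 1*(-215) = -136 + 215 = 79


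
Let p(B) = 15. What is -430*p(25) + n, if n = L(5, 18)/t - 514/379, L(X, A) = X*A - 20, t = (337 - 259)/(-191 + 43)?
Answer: -97320716/14781 ≈ -6584.2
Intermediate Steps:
t = -39/74 (t = 78/(-148) = 78*(-1/148) = -39/74 ≈ -0.52703)
L(X, A) = -20 + A*X (L(X, A) = A*X - 20 = -20 + A*X)
n = -1983266/14781 (n = (-20 + 18*5)/(-39/74) - 514/379 = (-20 + 90)*(-74/39) - 514*1/379 = 70*(-74/39) - 514/379 = -5180/39 - 514/379 = -1983266/14781 ≈ -134.18)
-430*p(25) + n = -430*15 - 1983266/14781 = -6450 - 1983266/14781 = -97320716/14781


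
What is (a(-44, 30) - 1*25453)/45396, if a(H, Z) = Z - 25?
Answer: -6362/11349 ≈ -0.56058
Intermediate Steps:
a(H, Z) = -25 + Z
(a(-44, 30) - 1*25453)/45396 = ((-25 + 30) - 1*25453)/45396 = (5 - 25453)*(1/45396) = -25448*1/45396 = -6362/11349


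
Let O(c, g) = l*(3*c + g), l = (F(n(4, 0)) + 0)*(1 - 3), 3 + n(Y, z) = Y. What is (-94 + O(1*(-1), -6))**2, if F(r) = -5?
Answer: 33856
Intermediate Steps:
n(Y, z) = -3 + Y
l = 10 (l = (-5 + 0)*(1 - 3) = -5*(-2) = 10)
O(c, g) = 10*g + 30*c (O(c, g) = 10*(3*c + g) = 10*(g + 3*c) = 10*g + 30*c)
(-94 + O(1*(-1), -6))**2 = (-94 + (10*(-6) + 30*(1*(-1))))**2 = (-94 + (-60 + 30*(-1)))**2 = (-94 + (-60 - 30))**2 = (-94 - 90)**2 = (-184)**2 = 33856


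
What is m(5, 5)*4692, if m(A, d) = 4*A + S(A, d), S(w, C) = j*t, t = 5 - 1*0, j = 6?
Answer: 234600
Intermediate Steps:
t = 5 (t = 5 + 0 = 5)
S(w, C) = 30 (S(w, C) = 6*5 = 30)
m(A, d) = 30 + 4*A (m(A, d) = 4*A + 30 = 30 + 4*A)
m(5, 5)*4692 = (30 + 4*5)*4692 = (30 + 20)*4692 = 50*4692 = 234600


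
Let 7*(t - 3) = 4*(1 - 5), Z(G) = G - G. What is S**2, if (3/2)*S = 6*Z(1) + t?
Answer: 100/441 ≈ 0.22676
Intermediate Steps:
Z(G) = 0
t = 5/7 (t = 3 + (4*(1 - 5))/7 = 3 + (4*(-4))/7 = 3 + (1/7)*(-16) = 3 - 16/7 = 5/7 ≈ 0.71429)
S = 10/21 (S = 2*(6*0 + 5/7)/3 = 2*(0 + 5/7)/3 = (2/3)*(5/7) = 10/21 ≈ 0.47619)
S**2 = (10/21)**2 = 100/441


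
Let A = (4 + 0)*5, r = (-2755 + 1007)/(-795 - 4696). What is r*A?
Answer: 1840/289 ≈ 6.3668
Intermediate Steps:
r = 92/289 (r = -1748/(-5491) = -1748*(-1/5491) = 92/289 ≈ 0.31834)
A = 20 (A = 4*5 = 20)
r*A = (92/289)*20 = 1840/289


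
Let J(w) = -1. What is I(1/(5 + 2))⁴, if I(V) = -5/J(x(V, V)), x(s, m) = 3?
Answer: 625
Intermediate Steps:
I(V) = 5 (I(V) = -5/(-1) = -5*(-1) = 5)
I(1/(5 + 2))⁴ = 5⁴ = 625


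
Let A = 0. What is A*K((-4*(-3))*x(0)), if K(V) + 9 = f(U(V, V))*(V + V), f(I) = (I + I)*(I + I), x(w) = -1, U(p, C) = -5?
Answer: 0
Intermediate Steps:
f(I) = 4*I² (f(I) = (2*I)*(2*I) = 4*I²)
K(V) = -9 + 200*V (K(V) = -9 + (4*(-5)²)*(V + V) = -9 + (4*25)*(2*V) = -9 + 100*(2*V) = -9 + 200*V)
A*K((-4*(-3))*x(0)) = 0*(-9 + 200*(-4*(-3)*(-1))) = 0*(-9 + 200*(12*(-1))) = 0*(-9 + 200*(-12)) = 0*(-9 - 2400) = 0*(-2409) = 0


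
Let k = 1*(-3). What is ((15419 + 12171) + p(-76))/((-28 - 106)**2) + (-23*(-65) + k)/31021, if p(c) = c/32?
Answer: 105383411/66509024 ≈ 1.5845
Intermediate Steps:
p(c) = c/32 (p(c) = c*(1/32) = c/32)
k = -3
((15419 + 12171) + p(-76))/((-28 - 106)**2) + (-23*(-65) + k)/31021 = ((15419 + 12171) + (1/32)*(-76))/((-28 - 106)**2) + (-23*(-65) - 3)/31021 = (27590 - 19/8)/((-134)**2) + (1495 - 3)*(1/31021) = (220701/8)/17956 + 1492*(1/31021) = (220701/8)*(1/17956) + 1492/31021 = 220701/143648 + 1492/31021 = 105383411/66509024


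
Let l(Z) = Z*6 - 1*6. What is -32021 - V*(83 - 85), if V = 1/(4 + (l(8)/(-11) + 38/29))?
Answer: -7620679/238 ≈ -32020.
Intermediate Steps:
l(Z) = -6 + 6*Z (l(Z) = 6*Z - 6 = -6 + 6*Z)
V = 319/476 (V = 1/(4 + ((-6 + 6*8)/(-11) + 38/29)) = 1/(4 + ((-6 + 48)*(-1/11) + 38*(1/29))) = 1/(4 + (42*(-1/11) + 38/29)) = 1/(4 + (-42/11 + 38/29)) = 1/(4 - 800/319) = 1/(476/319) = 319/476 ≈ 0.67017)
-32021 - V*(83 - 85) = -32021 - 319*(83 - 85)/476 = -32021 - 319*(-2)/476 = -32021 - 1*(-319/238) = -32021 + 319/238 = -7620679/238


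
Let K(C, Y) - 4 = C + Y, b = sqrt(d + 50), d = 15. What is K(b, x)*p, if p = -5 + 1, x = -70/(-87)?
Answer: -1672/87 - 4*sqrt(65) ≈ -51.467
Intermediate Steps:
b = sqrt(65) (b = sqrt(15 + 50) = sqrt(65) ≈ 8.0623)
x = 70/87 (x = -70*(-1/87) = 70/87 ≈ 0.80460)
K(C, Y) = 4 + C + Y (K(C, Y) = 4 + (C + Y) = 4 + C + Y)
p = -4
K(b, x)*p = (4 + sqrt(65) + 70/87)*(-4) = (418/87 + sqrt(65))*(-4) = -1672/87 - 4*sqrt(65)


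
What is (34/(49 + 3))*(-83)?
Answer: -1411/26 ≈ -54.269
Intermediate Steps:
(34/(49 + 3))*(-83) = (34/52)*(-83) = (34*(1/52))*(-83) = (17/26)*(-83) = -1411/26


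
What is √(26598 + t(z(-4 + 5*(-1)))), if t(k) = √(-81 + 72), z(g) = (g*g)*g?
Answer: √(26598 + 3*I) ≈ 163.09 + 0.0092*I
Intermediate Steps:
z(g) = g³ (z(g) = g²*g = g³)
t(k) = 3*I (t(k) = √(-9) = 3*I)
√(26598 + t(z(-4 + 5*(-1)))) = √(26598 + 3*I)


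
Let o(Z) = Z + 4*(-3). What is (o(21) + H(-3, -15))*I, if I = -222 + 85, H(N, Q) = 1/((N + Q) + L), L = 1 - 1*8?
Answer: -30688/25 ≈ -1227.5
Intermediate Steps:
o(Z) = -12 + Z (o(Z) = Z - 12 = -12 + Z)
L = -7 (L = 1 - 8 = -7)
H(N, Q) = 1/(-7 + N + Q) (H(N, Q) = 1/((N + Q) - 7) = 1/(-7 + N + Q))
I = -137
(o(21) + H(-3, -15))*I = ((-12 + 21) + 1/(-7 - 3 - 15))*(-137) = (9 + 1/(-25))*(-137) = (9 - 1/25)*(-137) = (224/25)*(-137) = -30688/25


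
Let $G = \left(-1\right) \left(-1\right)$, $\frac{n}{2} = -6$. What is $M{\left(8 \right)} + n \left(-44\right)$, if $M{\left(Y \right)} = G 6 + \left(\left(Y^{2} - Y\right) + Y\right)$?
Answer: $598$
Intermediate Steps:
$n = -12$ ($n = 2 \left(-6\right) = -12$)
$G = 1$
$M{\left(Y \right)} = 6 + Y^{2}$ ($M{\left(Y \right)} = 1 \cdot 6 + \left(\left(Y^{2} - Y\right) + Y\right) = 6 + Y^{2}$)
$M{\left(8 \right)} + n \left(-44\right) = \left(6 + 8^{2}\right) - -528 = \left(6 + 64\right) + 528 = 70 + 528 = 598$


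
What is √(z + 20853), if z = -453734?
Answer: I*√432881 ≈ 657.94*I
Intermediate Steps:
√(z + 20853) = √(-453734 + 20853) = √(-432881) = I*√432881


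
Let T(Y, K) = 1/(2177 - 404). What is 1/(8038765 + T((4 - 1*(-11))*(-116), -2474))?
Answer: 1773/14252730346 ≈ 1.2440e-7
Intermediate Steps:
T(Y, K) = 1/1773
1/(8038765 + T((4 - 1*(-11))*(-116), -2474)) = 1/(8038765 + 1/1773) = 1/(14252730346/1773) = 1773/14252730346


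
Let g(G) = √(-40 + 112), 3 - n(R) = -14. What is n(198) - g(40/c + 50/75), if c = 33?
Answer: 17 - 6*√2 ≈ 8.5147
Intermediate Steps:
n(R) = 17 (n(R) = 3 - 1*(-14) = 3 + 14 = 17)
g(G) = 6*√2 (g(G) = √72 = 6*√2)
n(198) - g(40/c + 50/75) = 17 - 6*√2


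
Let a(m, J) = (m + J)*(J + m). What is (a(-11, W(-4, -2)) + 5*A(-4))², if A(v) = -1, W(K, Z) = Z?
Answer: 26896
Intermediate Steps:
a(m, J) = (J + m)² (a(m, J) = (J + m)*(J + m) = (J + m)²)
(a(-11, W(-4, -2)) + 5*A(-4))² = ((-2 - 11)² + 5*(-1))² = ((-13)² - 5)² = (169 - 5)² = 164² = 26896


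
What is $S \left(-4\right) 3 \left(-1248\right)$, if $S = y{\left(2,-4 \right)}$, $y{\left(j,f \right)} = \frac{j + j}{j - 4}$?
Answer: $-29952$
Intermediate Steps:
$y{\left(j,f \right)} = \frac{2 j}{-4 + j}$
$S = -2$ ($S = 2 \cdot 2 \frac{1}{-4 + 2} = 2 \cdot 2 \frac{1}{-2} = 2 \cdot 2 \left(- \frac{1}{2}\right) = -2$)
$S \left(-4\right) 3 \left(-1248\right) = \left(-2\right) \left(-4\right) 3 \left(-1248\right) = 8 \cdot 3 \left(-1248\right) = 24 \left(-1248\right) = -29952$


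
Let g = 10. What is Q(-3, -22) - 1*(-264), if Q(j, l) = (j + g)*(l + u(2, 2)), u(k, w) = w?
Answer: 124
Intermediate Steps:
Q(j, l) = (2 + l)*(10 + j) (Q(j, l) = (j + 10)*(l + 2) = (10 + j)*(2 + l) = (2 + l)*(10 + j))
Q(-3, -22) - 1*(-264) = (20 + 2*(-3) + 10*(-22) - 3*(-22)) - 1*(-264) = (20 - 6 - 220 + 66) + 264 = -140 + 264 = 124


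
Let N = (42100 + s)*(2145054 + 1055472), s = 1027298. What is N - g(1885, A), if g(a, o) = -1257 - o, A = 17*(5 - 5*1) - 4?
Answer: 3422636104601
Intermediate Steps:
A = -4 (A = 17*(5 - 5) - 4 = 17*0 - 4 = 0 - 4 = -4)
N = 3422636103348 (N = (42100 + 1027298)*(2145054 + 1055472) = 1069398*3200526 = 3422636103348)
N - g(1885, A) = 3422636103348 - (-1257 - 1*(-4)) = 3422636103348 - (-1257 + 4) = 3422636103348 - 1*(-1253) = 3422636103348 + 1253 = 3422636104601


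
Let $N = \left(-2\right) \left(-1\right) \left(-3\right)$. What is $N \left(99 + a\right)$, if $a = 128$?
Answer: $-1362$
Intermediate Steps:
$N = -6$ ($N = 2 \left(-3\right) = -6$)
$N \left(99 + a\right) = - 6 \left(99 + 128\right) = \left(-6\right) 227 = -1362$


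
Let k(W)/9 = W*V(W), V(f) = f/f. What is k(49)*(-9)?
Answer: -3969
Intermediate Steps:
V(f) = 1
k(W) = 9*W (k(W) = 9*(W*1) = 9*W)
k(49)*(-9) = (9*49)*(-9) = 441*(-9) = -3969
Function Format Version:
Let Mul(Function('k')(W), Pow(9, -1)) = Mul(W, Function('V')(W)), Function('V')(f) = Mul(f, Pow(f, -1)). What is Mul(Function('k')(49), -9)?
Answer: -3969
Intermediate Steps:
Function('V')(f) = 1
Function('k')(W) = Mul(9, W) (Function('k')(W) = Mul(9, Mul(W, 1)) = Mul(9, W))
Mul(Function('k')(49), -9) = Mul(Mul(9, 49), -9) = Mul(441, -9) = -3969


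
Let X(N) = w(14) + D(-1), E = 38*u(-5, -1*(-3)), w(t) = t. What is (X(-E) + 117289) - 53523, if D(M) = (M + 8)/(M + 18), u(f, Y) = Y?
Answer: 1084267/17 ≈ 63780.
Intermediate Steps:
D(M) = (8 + M)/(18 + M)
E = 114 (E = 38*(-1*(-3)) = 38*3 = 114)
X(N) = 245/17 (X(N) = 14 + (8 - 1)/(18 - 1) = 14 + 7/17 = 245/17)
(X(-E) + 117289) - 53523 = (245/17 + 117289) - 53523 = 1994158/17 - 53523 = 1084267/17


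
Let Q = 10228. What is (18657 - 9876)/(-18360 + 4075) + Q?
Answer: 146098199/14285 ≈ 10227.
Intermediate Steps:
(18657 - 9876)/(-18360 + 4075) + Q = (18657 - 9876)/(-18360 + 4075) + 10228 = 8781/(-14285) + 10228 = 8781*(-1/14285) + 10228 = -8781/14285 + 10228 = 146098199/14285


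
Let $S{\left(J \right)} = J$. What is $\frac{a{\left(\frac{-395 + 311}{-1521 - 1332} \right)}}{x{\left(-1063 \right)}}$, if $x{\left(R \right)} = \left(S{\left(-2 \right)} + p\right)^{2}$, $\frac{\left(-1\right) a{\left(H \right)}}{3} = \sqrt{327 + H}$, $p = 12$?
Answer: $- \frac{\sqrt{295765755}}{31700} \approx -0.54252$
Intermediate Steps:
$a{\left(H \right)} = - 3 \sqrt{327 + H}$
$x{\left(R \right)} = 100$ ($x{\left(R \right)} = \left(-2 + 12\right)^{2} = 10^{2} = 100$)
$\frac{a{\left(\frac{-395 + 311}{-1521 - 1332} \right)}}{x{\left(-1063 \right)}} = \frac{\left(-3\right) \sqrt{327 + \frac{-395 + 311}{-1521 - 1332}}}{100} = - 3 \sqrt{327 - \frac{84}{-2853}} \cdot \frac{1}{100} = - 3 \sqrt{327 - - \frac{28}{951}} \cdot \frac{1}{100} = - 3 \sqrt{327 + \frac{28}{951}} \cdot \frac{1}{100} = - 3 \sqrt{\frac{311005}{951}} \cdot \frac{1}{100} = - 3 \frac{\sqrt{295765755}}{951} \cdot \frac{1}{100} = - \frac{\sqrt{295765755}}{317} \cdot \frac{1}{100} = - \frac{\sqrt{295765755}}{31700}$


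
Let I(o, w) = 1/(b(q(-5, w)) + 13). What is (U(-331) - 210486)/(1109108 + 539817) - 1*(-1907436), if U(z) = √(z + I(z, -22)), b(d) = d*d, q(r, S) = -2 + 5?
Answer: 3145218695814/1648925 + 3*I*√17798/36276350 ≈ 1.9074e+6 + 1.1033e-5*I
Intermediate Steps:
q(r, S) = 3
b(d) = d²
I(o, w) = 1/22 (I(o, w) = 1/(3² + 13) = 1/(9 + 13) = 1/22)
U(z) = √(1/22 + z) (U(z) = √(z + 1/22) = √(1/22 + z))
(U(-331) - 210486)/(1109108 + 539817) - 1*(-1907436) = (√(22 + 484*(-331))/22 - 210486)/(1109108 + 539817) - 1*(-1907436) = (√(22 - 160204)/22 - 210486)/1648925 + 1907436 = (√(-160182)/22 - 210486)*(1/1648925) + 1907436 = ((3*I*√17798)/22 - 210486)*(1/1648925) + 1907436 = (3*I*√17798/22 - 210486)*(1/1648925) + 1907436 = (-210486 + 3*I*√17798/22)*(1/1648925) + 1907436 = (-210486/1648925 + 3*I*√17798/36276350) + 1907436 = 3145218695814/1648925 + 3*I*√17798/36276350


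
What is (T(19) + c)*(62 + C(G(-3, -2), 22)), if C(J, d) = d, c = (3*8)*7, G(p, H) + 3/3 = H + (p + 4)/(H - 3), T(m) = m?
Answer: 15708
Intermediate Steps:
G(p, H) = -1 + H + (4 + p)/(-3 + H) (G(p, H) = -1 + (H + (p + 4)/(H - 3)) = -1 + (H + (4 + p)/(-3 + H)) = -1 + H + (4 + p)/(-3 + H))
c = 168 (c = 24*7 = 168)
(T(19) + c)*(62 + C(G(-3, -2), 22)) = (19 + 168)*(62 + 22) = 187*84 = 15708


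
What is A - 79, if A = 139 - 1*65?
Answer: -5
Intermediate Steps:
A = 74 (A = 139 - 65 = 74)
A - 79 = 74 - 79 = -5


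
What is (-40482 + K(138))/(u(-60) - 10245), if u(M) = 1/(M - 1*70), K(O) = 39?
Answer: 5257590/1331851 ≈ 3.9476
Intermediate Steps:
u(M) = 1/(-70 + M) (u(M) = 1/(M - 70) = 1/(-70 + M))
(-40482 + K(138))/(u(-60) - 10245) = (-40482 + 39)/(1/(-70 - 60) - 10245) = -40443/(1/(-130) - 10245) = -40443/(-1/130 - 10245) = -40443/(-1331851/130) = -40443*(-130/1331851) = 5257590/1331851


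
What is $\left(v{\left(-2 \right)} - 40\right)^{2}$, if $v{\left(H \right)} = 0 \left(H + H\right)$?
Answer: $1600$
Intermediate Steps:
$v{\left(H \right)} = 0$ ($v{\left(H \right)} = 0 \cdot 2 H = 0$)
$\left(v{\left(-2 \right)} - 40\right)^{2} = \left(0 - 40\right)^{2} = \left(-40\right)^{2} = 1600$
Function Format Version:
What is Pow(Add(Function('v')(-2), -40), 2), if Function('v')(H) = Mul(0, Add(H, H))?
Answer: 1600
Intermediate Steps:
Function('v')(H) = 0 (Function('v')(H) = Mul(0, Mul(2, H)) = 0)
Pow(Add(Function('v')(-2), -40), 2) = Pow(Add(0, -40), 2) = Pow(-40, 2) = 1600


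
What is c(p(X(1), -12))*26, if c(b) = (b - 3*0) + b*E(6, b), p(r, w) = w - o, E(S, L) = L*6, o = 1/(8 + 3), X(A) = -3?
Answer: 2721446/121 ≈ 22491.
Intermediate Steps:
o = 1/11 ≈ 0.090909
E(S, L) = 6*L
p(r, w) = -1/11 + w (p(r, w) = w - 1*1/11 = w - 1/11 = -1/11 + w)
c(b) = b + 6*b² (c(b) = (b - 3*0) + b*(6*b) = (b + 0) + 6*b² = b + 6*b²)
c(p(X(1), -12))*26 = ((-1/11 - 12)*(1 + 6*(-1/11 - 12)))*26 = -133*(1 + 6*(-133/11))/11*26 = -133*(1 - 798/11)/11*26 = -133/11*(-787/11)*26 = (104671/121)*26 = 2721446/121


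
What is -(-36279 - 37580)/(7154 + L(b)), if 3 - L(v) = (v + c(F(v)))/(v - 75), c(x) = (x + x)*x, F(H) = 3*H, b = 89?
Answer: -147718/6067 ≈ -24.348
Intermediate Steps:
c(x) = 2*x**2 (c(x) = (2*x)*x = 2*x**2)
L(v) = 3 - (v + 18*v**2)/(-75 + v) (L(v) = 3 - (v + 2*(3*v)**2)/(v - 75) = 3 - (v + 2*(9*v**2))/(-75 + v) = 3 - (v + 18*v**2)/(-75 + v))
-(-36279 - 37580)/(7154 + L(b)) = -(-36279 - 37580)/(7154 + (-225 - 18*89**2 + 2*89)/(-75 + 89)) = -(-73859)/(7154 + (-225 - 18*7921 + 178)/14) = -(-73859)/(7154 + (-225 - 142578 + 178)/14) = -(-73859)/(7154 + (1/14)*(-142625)) = -(-73859)/(7154 - 20375/2) = -(-73859)/(-6067/2) = -(-73859)*(-2)/6067 = -1*147718/6067 = -147718/6067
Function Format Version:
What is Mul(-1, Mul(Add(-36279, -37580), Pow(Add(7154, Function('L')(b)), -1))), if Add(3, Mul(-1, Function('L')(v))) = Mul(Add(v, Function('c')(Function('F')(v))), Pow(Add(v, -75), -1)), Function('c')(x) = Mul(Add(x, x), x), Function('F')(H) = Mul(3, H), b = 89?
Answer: Rational(-147718, 6067) ≈ -24.348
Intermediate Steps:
Function('c')(x) = Mul(2, Pow(x, 2)) (Function('c')(x) = Mul(Mul(2, x), x) = Mul(2, Pow(x, 2)))
Function('L')(v) = Add(3, Mul(-1, Pow(Add(-75, v), -1), Add(v, Mul(18, Pow(v, 2))))) (Function('L')(v) = Add(3, Mul(-1, Mul(Add(v, Mul(2, Pow(Mul(3, v), 2))), Pow(Add(v, -75), -1)))) = Add(3, Mul(-1, Mul(Add(v, Mul(2, Mul(9, Pow(v, 2)))), Pow(Add(-75, v), -1)))) = Add(3, Mul(-1, Mul(Add(v, Mul(18, Pow(v, 2))), Pow(Add(-75, v), -1)))) = Add(3, Mul(-1, Mul(Pow(Add(-75, v), -1), Add(v, Mul(18, Pow(v, 2)))))) = Add(3, Mul(-1, Pow(Add(-75, v), -1), Add(v, Mul(18, Pow(v, 2))))))
Mul(-1, Mul(Add(-36279, -37580), Pow(Add(7154, Function('L')(b)), -1))) = Mul(-1, Mul(Add(-36279, -37580), Pow(Add(7154, Mul(Pow(Add(-75, 89), -1), Add(-225, Mul(-18, Pow(89, 2)), Mul(2, 89)))), -1))) = Mul(-1, Mul(-73859, Pow(Add(7154, Mul(Pow(14, -1), Add(-225, Mul(-18, 7921), 178))), -1))) = Mul(-1, Mul(-73859, Pow(Add(7154, Mul(Rational(1, 14), Add(-225, -142578, 178))), -1))) = Mul(-1, Mul(-73859, Pow(Add(7154, Mul(Rational(1, 14), -142625)), -1))) = Mul(-1, Mul(-73859, Pow(Add(7154, Rational(-20375, 2)), -1))) = Mul(-1, Mul(-73859, Pow(Rational(-6067, 2), -1))) = Mul(-1, Mul(-73859, Rational(-2, 6067))) = Mul(-1, Rational(147718, 6067)) = Rational(-147718, 6067)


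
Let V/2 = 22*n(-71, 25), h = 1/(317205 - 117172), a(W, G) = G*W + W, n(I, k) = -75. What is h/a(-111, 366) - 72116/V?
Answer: 4451930647348/203718608025 ≈ 21.853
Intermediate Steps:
a(W, G) = W + G*W
h = 1/200033 ≈ 4.9992e-6
V = -3300 (V = 2*(22*(-75)) = 2*(-1650) = -3300)
h/a(-111, 366) - 72116/V = 1/(200033*((-111*(1 + 366)))) - 72116/(-3300) = 1/(200033*((-111*367))) - 72116*(-1/3300) = (1/200033)/(-40737) + 1639/75 = (1/200033)*(-1/40737) + 1639/75 = -1/8148744321 + 1639/75 = 4451930647348/203718608025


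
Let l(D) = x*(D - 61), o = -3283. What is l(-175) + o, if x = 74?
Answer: -20747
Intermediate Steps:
l(D) = -4514 + 74*D (l(D) = 74*(D - 61) = 74*(-61 + D) = -4514 + 74*D)
l(-175) + o = (-4514 + 74*(-175)) - 3283 = (-4514 - 12950) - 3283 = -17464 - 3283 = -20747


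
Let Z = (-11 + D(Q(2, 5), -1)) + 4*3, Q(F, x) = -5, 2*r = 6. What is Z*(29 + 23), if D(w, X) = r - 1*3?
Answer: 52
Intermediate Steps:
r = 3 (r = (½)*6 = 3)
D(w, X) = 0 (D(w, X) = 3 - 1*3 = 3 - 3 = 0)
Z = 1 (Z = (-11 + 0) + 4*3 = -11 + 12 = 1)
Z*(29 + 23) = 1*(29 + 23) = 1*52 = 52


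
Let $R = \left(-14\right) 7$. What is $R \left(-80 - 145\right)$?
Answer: $22050$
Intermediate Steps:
$R = -98$
$R \left(-80 - 145\right) = - 98 \left(-80 - 145\right) = \left(-98\right) \left(-225\right) = 22050$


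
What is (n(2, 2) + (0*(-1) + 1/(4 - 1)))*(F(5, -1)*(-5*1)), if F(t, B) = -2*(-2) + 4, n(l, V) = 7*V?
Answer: -1720/3 ≈ -573.33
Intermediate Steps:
F(t, B) = 8 (F(t, B) = 4 + 4 = 8)
(n(2, 2) + (0*(-1) + 1/(4 - 1)))*(F(5, -1)*(-5*1)) = (7*2 + (0*(-1) + 1/(4 - 1)))*(8*(-5*1)) = (14 + (0 + 1/3))*(8*(-5)) = (14 + (0 + ⅓))*(-40) = (14 + ⅓)*(-40) = (43/3)*(-40) = -1720/3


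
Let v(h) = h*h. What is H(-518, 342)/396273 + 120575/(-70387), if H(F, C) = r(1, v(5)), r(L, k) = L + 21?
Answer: -47779068461/27892467651 ≈ -1.7130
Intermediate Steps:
v(h) = h²
r(L, k) = 21 + L
H(F, C) = 22 (H(F, C) = 21 + 1 = 22)
H(-518, 342)/396273 + 120575/(-70387) = 22/396273 + 120575/(-70387) = 22*(1/396273) + 120575*(-1/70387) = 22/396273 - 120575/70387 = -47779068461/27892467651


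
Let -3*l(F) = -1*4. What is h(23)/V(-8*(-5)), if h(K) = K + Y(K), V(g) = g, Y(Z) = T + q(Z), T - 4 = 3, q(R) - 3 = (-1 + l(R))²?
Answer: 149/180 ≈ 0.82778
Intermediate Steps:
l(F) = 4/3 (l(F) = -(-1)*4/3 = -⅓*(-4) = 4/3)
q(R) = 28/9 (q(R) = 3 + (-1 + 4/3)² = 3 + (⅓)² = 3 + ⅑ = 28/9)
T = 7 (T = 4 + 3 = 7)
Y(Z) = 91/9 (Y(Z) = 7 + 28/9 = 91/9)
h(K) = 91/9 + K (h(K) = K + 91/9 = 91/9 + K)
h(23)/V(-8*(-5)) = (91/9 + 23)/((-8*(-5))) = (298/9)/40 = (298/9)*(1/40) = 149/180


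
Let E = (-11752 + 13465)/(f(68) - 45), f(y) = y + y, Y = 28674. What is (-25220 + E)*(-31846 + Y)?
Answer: 559566908/7 ≈ 7.9938e+7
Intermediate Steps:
f(y) = 2*y
E = 1713/91 (E = (-11752 + 13465)/(2*68 - 45) = 1713/(136 - 45) = 1713/91 ≈ 18.824)
(-25220 + E)*(-31846 + Y) = (-25220 + 1713/91)*(-31846 + 28674) = -2293307/91*(-3172) = 559566908/7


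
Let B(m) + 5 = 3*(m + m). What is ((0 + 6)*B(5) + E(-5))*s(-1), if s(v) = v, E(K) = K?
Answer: -145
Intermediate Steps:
B(m) = -5 + 6*m (B(m) = -5 + 3*(m + m) = -5 + 3*(2*m) = -5 + 6*m)
((0 + 6)*B(5) + E(-5))*s(-1) = ((0 + 6)*(-5 + 6*5) - 5)*(-1) = (6*(-5 + 30) - 5)*(-1) = (6*25 - 5)*(-1) = (150 - 5)*(-1) = 145*(-1) = -145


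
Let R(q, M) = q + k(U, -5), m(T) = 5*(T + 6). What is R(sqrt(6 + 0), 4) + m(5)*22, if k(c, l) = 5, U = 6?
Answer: 1215 + sqrt(6) ≈ 1217.4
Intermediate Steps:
m(T) = 30 + 5*T (m(T) = 5*(6 + T) = 30 + 5*T)
R(q, M) = 5 + q (R(q, M) = q + 5 = 5 + q)
R(sqrt(6 + 0), 4) + m(5)*22 = (5 + sqrt(6 + 0)) + (30 + 5*5)*22 = (5 + sqrt(6)) + (30 + 25)*22 = (5 + sqrt(6)) + 55*22 = (5 + sqrt(6)) + 1210 = 1215 + sqrt(6)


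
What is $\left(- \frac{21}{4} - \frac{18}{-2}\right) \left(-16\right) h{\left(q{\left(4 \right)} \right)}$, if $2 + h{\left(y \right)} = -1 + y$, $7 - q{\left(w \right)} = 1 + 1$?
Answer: $-120$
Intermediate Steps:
$q{\left(w \right)} = 5$ ($q{\left(w \right)} = 7 - \left(1 + 1\right) = 7 - 2 = 5$)
$h{\left(y \right)} = -3 + y$ ($h{\left(y \right)} = -2 + \left(-1 + y\right) = -3 + y$)
$\left(- \frac{21}{4} - \frac{18}{-2}\right) \left(-16\right) h{\left(q{\left(4 \right)} \right)} = \left(- \frac{21}{4} - \frac{18}{-2}\right) \left(-16\right) \left(-3 + 5\right) = \left(\left(-21\right) \frac{1}{4} - -9\right) \left(-16\right) 2 = \left(- \frac{21}{4} + 9\right) \left(-16\right) 2 = \frac{15}{4} \left(-16\right) 2 = \left(-60\right) 2 = -120$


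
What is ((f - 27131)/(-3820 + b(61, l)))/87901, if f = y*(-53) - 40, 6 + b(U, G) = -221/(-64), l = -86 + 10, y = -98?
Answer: 1406528/21504364343 ≈ 6.5407e-5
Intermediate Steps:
l = -76
b(U, G) = -163/64 (b(U, G) = -6 - 221/(-64) = -6 - 221*(-1/64) = -6 + 221/64 = -163/64)
f = 5154 (f = -98*(-53) - 40 = 5194 - 40 = 5154)
((f - 27131)/(-3820 + b(61, l)))/87901 = ((5154 - 27131)/(-3820 - 163/64))/87901 = -21977/(-244643/64)*(1/87901) = -21977*(-64/244643)*(1/87901) = (1406528/244643)*(1/87901) = 1406528/21504364343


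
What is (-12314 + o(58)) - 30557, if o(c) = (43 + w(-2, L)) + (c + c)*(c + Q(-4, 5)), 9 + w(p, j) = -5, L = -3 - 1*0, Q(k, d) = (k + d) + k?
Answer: -36462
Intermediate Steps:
Q(k, d) = d + 2*k (Q(k, d) = (d + k) + k = d + 2*k)
L = -3 (L = -3 + 0 = -3)
w(p, j) = -14 (w(p, j) = -9 - 5 = -14)
o(c) = 29 + 2*c*(-3 + c) (o(c) = (43 - 14) + (c + c)*(c + (5 + 2*(-4))) = 29 + (2*c)*(c + (5 - 8)) = 29 + (2*c)*(c - 3) = 29 + (2*c)*(-3 + c) = 29 + 2*c*(-3 + c))
(-12314 + o(58)) - 30557 = (-12314 + (29 - 6*58 + 2*58²)) - 30557 = (-12314 + (29 - 348 + 2*3364)) - 30557 = (-12314 + (29 - 348 + 6728)) - 30557 = (-12314 + 6409) - 30557 = -5905 - 30557 = -36462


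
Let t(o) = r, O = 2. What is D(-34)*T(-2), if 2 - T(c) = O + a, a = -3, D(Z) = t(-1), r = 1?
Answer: 3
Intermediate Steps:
t(o) = 1
D(Z) = 1
T(c) = 3 (T(c) = 2 - (2 - 3) = 2 - 1*(-1) = 2 + 1 = 3)
D(-34)*T(-2) = 1*3 = 3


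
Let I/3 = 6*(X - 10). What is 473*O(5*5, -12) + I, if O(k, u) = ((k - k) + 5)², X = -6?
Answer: 11537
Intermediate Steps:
I = -288 (I = 3*(6*(-6 - 10)) = 3*(6*(-16)) = 3*(-96) = -288)
O(k, u) = 25 (O(k, u) = (0 + 5)² = 5² = 25)
473*O(5*5, -12) + I = 473*25 - 288 = 11825 - 288 = 11537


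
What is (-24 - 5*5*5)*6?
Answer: -894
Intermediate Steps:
(-24 - 5*5*5)*6 = (-24 - 25*5)*6 = (-24 - 125)*6 = -149*6 = -894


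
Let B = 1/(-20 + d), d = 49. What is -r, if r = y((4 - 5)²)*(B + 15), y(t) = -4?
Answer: 1744/29 ≈ 60.138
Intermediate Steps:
B = 1/29 (B = 1/(-20 + 49) = 1/29 ≈ 0.034483)
r = -1744/29 (r = -4*(1/29 + 15) = -4*436/29 = -1744/29 ≈ -60.138)
-r = -1*(-1744/29) = 1744/29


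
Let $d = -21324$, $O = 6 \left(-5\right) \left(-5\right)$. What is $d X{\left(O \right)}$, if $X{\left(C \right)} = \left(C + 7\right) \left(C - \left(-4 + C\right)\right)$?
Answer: $-13391472$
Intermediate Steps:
$O = 150$ ($O = \left(-30\right) \left(-5\right) = 150$)
$X{\left(C \right)} = 28 + 4 C$ ($X{\left(C \right)} = \left(7 + C\right) 4 = 28 + 4 C$)
$d X{\left(O \right)} = - 21324 \left(28 + 4 \cdot 150\right) = - 21324 \left(28 + 600\right) = \left(-21324\right) 628 = -13391472$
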